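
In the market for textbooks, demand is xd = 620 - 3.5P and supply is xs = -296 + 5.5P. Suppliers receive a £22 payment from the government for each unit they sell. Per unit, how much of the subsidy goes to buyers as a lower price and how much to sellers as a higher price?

Pre-subsidy: 620 - 3.5P = -296 + 5.5P gives P* = 916/9, x* = 2374/9.
With the subsidy, sellers receive Ps = Pb + 22 for each unit, where Pb is the price buyers pay.
Supply in terms of Pb becomes xs = -296 + 5.5(Pb + 22) = -175 + 5.5Pb. Setting this equal to demand: 620 - 3.5Pb = -175 + 5.5Pb, so Pb = 265/3.
Sellers receive Ps = 265/3 + 22 = 331/3; x' = 620 − 3.5·(265/3) = 1865/6.
Buyers' price falls by P* − Pb = 916/9 − 265/3 = 121/9; sellers' price rises by Ps − P* = 331/3 − 916/9 = 77/9.

Buyers gain 121/9 per unit; sellers gain 77/9 per unit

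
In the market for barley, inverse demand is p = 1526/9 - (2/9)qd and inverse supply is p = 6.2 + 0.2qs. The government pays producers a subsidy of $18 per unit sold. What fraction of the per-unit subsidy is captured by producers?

Pre-subsidy: 1526/9 - (2/9)q = 6.2 + 0.2q gives q* = 7351/19 and p* = 1588/19.
With the subsidy, sellers receive ps = pb + 18 for each unit, where pb is the price buyers pay.
On the curves, pb = 1526/9 - (2/9)q and ps = 6.2 + 0.2q; the wedge ps − pb = 18 gives 6.2 + 0.2q − (1526/9 - (2/9)q) = 18, so q' = 8161/19.
Then pb = 1526/9 − (2/9)·(8161/19) = 1408/19 and ps = 6.2 + 0.2·(8161/19) = 1750/19.
Buyers' price falls by p* − pb = 1588/19 − 1408/19 = 180/19; sellers' price rises by ps − p* = 1750/19 − 1588/19 = 162/19.
So producers capture (162/19)/18 = 9/19 of each unit of subsidy.

Producer share = 9/19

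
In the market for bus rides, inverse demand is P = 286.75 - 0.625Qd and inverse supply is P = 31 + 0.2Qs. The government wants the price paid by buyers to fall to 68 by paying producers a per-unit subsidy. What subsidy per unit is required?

At a buyer price of 68, quantity demanded is 458.8 − 1.6·68 = 350.
Sellers supply 350 only when they receive Ps = 31 + 0.2·350 = 101.
s = Ps − Pb = 101 − 68 = 33.

Required subsidy s = 33 per unit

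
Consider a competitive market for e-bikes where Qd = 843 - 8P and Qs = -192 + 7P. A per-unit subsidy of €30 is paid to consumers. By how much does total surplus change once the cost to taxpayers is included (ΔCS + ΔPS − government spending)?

Net change in total surplus = -€1680

Pre-subsidy: 843 - 8P = -192 + 7P gives P* = 69, Q* = 291.
With the rebate, buyers effectively pay Pb = Ps − 30, where Ps is the price sellers receive.
Demand in terms of Ps becomes Qd = 843 − 8(Ps − 30) = 1083 - 8Ps. Setting this equal to supply: 1083 - 8Ps = -192 + 7Ps, so Ps = 85.
Buyers pay Pb = 85 − 30 = 55; Q' = -192 + 7·85 = 403.
ΔCS = ½(291 + 403)(69 − 55) = 4858; ΔPS = ½(291 + 403)(85 − 69) = 5552.
Government spending = 30 × 403 = 12090.
Net change = 4858 + 5552 − 12090 = -1680. The loss equals the DWL triangle ½·30·112.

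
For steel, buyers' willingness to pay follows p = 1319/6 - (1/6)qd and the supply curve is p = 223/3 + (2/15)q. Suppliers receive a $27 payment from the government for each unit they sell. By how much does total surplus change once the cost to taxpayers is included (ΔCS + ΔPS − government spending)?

Net change in total surplus = -$1215

Pre-subsidy: 1319/6 - (1/6)q = 223/3 + (2/15)q gives q* = 485 and p* = 139.
With the subsidy, sellers receive ps = pb + 27 for each unit, where pb is the price buyers pay.
On the curves, pb = 1319/6 - (1/6)q and ps = 223/3 + (2/15)q; the wedge ps − pb = 27 gives 223/3 + (2/15)q − (1319/6 - (1/6)q) = 27, so q' = 575.
Then pb = 1319/6 − (1/6)·575 = 124 and ps = 223/3 + (2/15)·575 = 151.
ΔCS = ½(485 + 575)(139 − 124) = 7950; ΔPS = ½(485 + 575)(151 − 139) = 6360.
Government spending = 27 × 575 = 15525.
Net change = 7950 + 6360 − 15525 = -1215. The loss equals the DWL triangle ½·27·90.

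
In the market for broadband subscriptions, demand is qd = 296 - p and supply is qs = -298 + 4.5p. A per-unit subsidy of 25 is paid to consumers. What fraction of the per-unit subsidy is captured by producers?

Pre-subsidy: 296 - p = -298 + 4.5p gives p* = 108, q* = 188.
With the rebate, buyers effectively pay pb = ps − 25, where ps is the price sellers receive.
Demand in terms of ps becomes qd = 296 − 1(ps − 25) = 321 - ps. Setting this equal to supply: 321 - ps = -298 + 4.5ps, so ps = 1238/11.
Buyers pay pb = 1238/11 − 25 = 963/11; q' = -298 + 4.5·(1238/11) = 2293/11.
Buyers' price falls by p* − pb = 108 − 963/11 = 225/11; sellers' price rises by ps − p* = 1238/11 − 108 = 50/11.
So producers capture (50/11)/25 = 2/11 of each unit of subsidy.

Producer share = 2/11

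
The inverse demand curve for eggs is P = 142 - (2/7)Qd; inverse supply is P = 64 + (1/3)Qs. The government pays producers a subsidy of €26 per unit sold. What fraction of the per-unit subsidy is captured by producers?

Producer share = 7/13

Pre-subsidy: 142 - (2/7)Q = 64 + (1/3)Q gives Q* = 126 and P* = 106.
With the subsidy, sellers receive Ps = Pb + 26 for each unit, where Pb is the price buyers pay.
On the curves, Pb = 142 - (2/7)Q and Ps = 64 + (1/3)Q; the wedge Ps − Pb = 26 gives 64 + (1/3)Q − (142 - (2/7)Q) = 26, so Q' = 168.
Then Pb = 142 − (2/7)·168 = 94 and Ps = 64 + (1/3)·168 = 120.
Buyers' price falls by P* − Pb = 106 − 94 = 12; sellers' price rises by Ps − P* = 120 − 106 = 14.
So producers capture 14/26 = 7/13 of each unit of subsidy.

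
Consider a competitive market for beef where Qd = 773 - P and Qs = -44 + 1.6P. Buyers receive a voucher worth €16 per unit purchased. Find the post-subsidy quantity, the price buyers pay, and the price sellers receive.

Q' = 6092/13; buyers pay 3957/13; sellers receive 4165/13

Pre-subsidy: 773 - P = -44 + 1.6P gives P* = 4085/13, Q* = 5964/13.
With the rebate, buyers effectively pay Pb = Ps − 16, where Ps is the price sellers receive.
Demand in terms of Ps becomes Qd = 773 − 1(Ps − 16) = 789 - Ps. Setting this equal to supply: 789 - Ps = -44 + 1.6Ps, so Ps = 4165/13.
Buyers pay Pb = 4165/13 − 16 = 3957/13; Q' = -44 + 1.6·(4165/13) = 6092/13.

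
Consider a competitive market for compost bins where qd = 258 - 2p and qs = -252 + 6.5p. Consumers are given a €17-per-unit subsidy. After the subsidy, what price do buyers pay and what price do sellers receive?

Buyers pay €47; sellers receive €64

Pre-subsidy: 258 - 2p = -252 + 6.5p gives p* = 60, q* = 138.
With the rebate, buyers effectively pay pb = ps − 17, where ps is the price sellers receive.
Demand in terms of ps becomes qd = 258 − 2(ps − 17) = 292 - 2ps. Setting this equal to supply: 292 - 2ps = -252 + 6.5ps, so ps = 64.
Buyers pay pb = 64 − 17 = 47; q' = -252 + 6.5·64 = 164.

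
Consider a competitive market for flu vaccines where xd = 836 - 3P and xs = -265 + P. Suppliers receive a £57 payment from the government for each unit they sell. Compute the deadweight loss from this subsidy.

Pre-subsidy: 836 - 3P = -265 + P gives P* = 275.25, x* = 10.25.
With the subsidy, sellers receive Ps = Pb + 57 for each unit, where Pb is the price buyers pay.
Supply in terms of Pb becomes xs = -265 + 1(Pb + 57) = -208 + Pb. Setting this equal to demand: 836 - 3Pb = -208 + Pb, so Pb = 261.
Sellers receive Ps = 261 + 57 = 318; x' = 836 − 3·261 = 53.
The subsidy expands output by 53 − 10.25 = 42.75 past the efficient level; on those units the gap between marginal cost and willingness to pay runs from 0 up to 57.
DWL = ½ × 57 × 42.75 = 1218.375.

Deadweight loss = £1218.375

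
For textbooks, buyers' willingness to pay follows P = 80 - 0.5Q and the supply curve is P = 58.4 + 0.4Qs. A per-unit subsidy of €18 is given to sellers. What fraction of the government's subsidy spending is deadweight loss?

DWL / government spending = 5/22

Pre-subsidy: 80 - 0.5Q = 58.4 + 0.4Q gives Q* = 24 and P* = 68.
With the subsidy, sellers receive Ps = Pb + 18 for each unit, where Pb is the price buyers pay.
On the curves, Pb = 80 - 0.5Q and Ps = 58.4 + 0.4Q; the wedge Ps − Pb = 18 gives 58.4 + 0.4Q − (80 - 0.5Q) = 18, so Q' = 44.
Then Pb = 80 − 0.5·44 = 58 and Ps = 58.4 + 0.4·44 = 76.
ΔCS = ½(24 + 44)(68 − 58) = 340; ΔPS = ½(24 + 44)(76 − 68) = 272.
Government spending = 18 × 44 = 792.
DWL = ½ × 18 × (44 − 24) = 180; fraction = 180 / 792 = 5/22.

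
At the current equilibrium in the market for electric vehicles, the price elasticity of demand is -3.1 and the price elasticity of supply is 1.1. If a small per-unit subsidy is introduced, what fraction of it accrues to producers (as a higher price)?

Producer share = 31/42

For a small subsidy around the equilibrium, the benefit split depends on the relative slopes, which at a point are proportional to the elasticities.
Buyer share = εs/(εs + |εd|) = 1.1/(1.1 + 3.1) = 11/42; seller share = |εd|/(εs + |εd|) = 31/42.
So producers capture 31/42 of the subsidy.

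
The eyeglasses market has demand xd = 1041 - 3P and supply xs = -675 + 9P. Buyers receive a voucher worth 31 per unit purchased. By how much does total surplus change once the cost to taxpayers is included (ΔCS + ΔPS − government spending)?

Pre-subsidy: 1041 - 3P = -675 + 9P gives P* = 143, x* = 612.
With the rebate, buyers effectively pay Pb = Ps − 31, where Ps is the price sellers receive.
Demand in terms of Ps becomes xd = 1041 − 3(Ps − 31) = 1134 - 3Ps. Setting this equal to supply: 1134 - 3Ps = -675 + 9Ps, so Ps = 150.75.
Buyers pay Pb = 150.75 − 31 = 119.75; x' = -675 + 9·150.75 = 681.75.
ΔCS = ½(612 + 681.75)(143 − 119.75) = 15039.84375; ΔPS = ½(612 + 681.75)(150.75 − 143) = 5013.28125.
Government spending = 31 × 681.75 = 21134.25.
Net change = 15039.84375 + 5013.28125 − 21134.25 = -1081.125. The loss equals the DWL triangle ½·31·69.75.

Net change in total surplus = -1081.125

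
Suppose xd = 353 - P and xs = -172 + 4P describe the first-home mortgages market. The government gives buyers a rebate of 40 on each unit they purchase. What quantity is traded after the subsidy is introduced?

Pre-subsidy: 353 - P = -172 + 4P gives P* = 105, x* = 248.
With the rebate, buyers effectively pay Pb = Ps − 40, where Ps is the price sellers receive.
Demand in terms of Ps becomes xd = 353 − 1(Ps − 40) = 393 - Ps. Setting this equal to supply: 393 - Ps = -172 + 4Ps, so Ps = 113.
Buyers pay Pb = 113 − 40 = 73; x' = -172 + 4·113 = 280.

x' = 280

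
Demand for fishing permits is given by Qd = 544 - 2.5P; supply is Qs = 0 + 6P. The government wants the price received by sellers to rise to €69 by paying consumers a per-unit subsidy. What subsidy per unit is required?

Required subsidy s = €17 per unit

At a seller price of 69, quantity supplied is 0 + 6·69 = 414.
Buyers absorb 414 only when they pay Pb with 544 − 2.5·Pb = 414, i.e. Pb = 52.
s = Ps − Pb = 69 − 52 = 17.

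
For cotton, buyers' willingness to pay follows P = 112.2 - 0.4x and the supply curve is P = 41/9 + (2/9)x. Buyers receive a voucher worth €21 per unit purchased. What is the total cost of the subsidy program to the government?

Pre-subsidy: 112.2 - 0.4x = 41/9 + (2/9)x gives x* = 173 and P* = 43.
With the rebate, buyers effectively pay Pb = Ps − 21, where Ps is the price sellers receive.
On the curves, Pb = 112.2 - 0.4x and Ps = 41/9 + (2/9)x; the wedge Ps − Pb = 21 gives 41/9 + (2/9)x − (112.2 - 0.4x) = 21, so x' = 206.75.
Then Pb = 112.2 − 0.4·206.75 = 29.5 and Ps = 41/9 + (2/9)·206.75 = 50.5.
Government outlay = subsidy × quantity = 21 × 206.75 = 4341.75.

Government cost = €4341.75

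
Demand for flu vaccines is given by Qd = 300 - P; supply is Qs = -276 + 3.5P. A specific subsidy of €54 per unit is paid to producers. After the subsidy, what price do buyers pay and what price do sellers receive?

Buyers pay €86; sellers receive €140

Pre-subsidy: 300 - P = -276 + 3.5P gives P* = 128, Q* = 172.
With the subsidy, sellers receive Ps = Pb + 54 for each unit, where Pb is the price buyers pay.
Supply in terms of Pb becomes Qs = -276 + 3.5(Pb + 54) = -87 + 3.5Pb. Setting this equal to demand: 300 - Pb = -87 + 3.5Pb, so Pb = 86.
Sellers receive Ps = 86 + 54 = 140; Q' = 300 − 1·86 = 214.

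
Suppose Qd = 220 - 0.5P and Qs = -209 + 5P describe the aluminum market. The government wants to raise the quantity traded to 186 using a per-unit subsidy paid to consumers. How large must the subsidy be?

At Q = 186, invert demand for the buyer price: Pb = (220 − 186)/0.5 = 68; invert supply for the seller price: Ps = (186 − (-209))/5 = 79.
The subsidy must fill the gap: s = Ps − Pb = 79 − 68 = 11.

Required subsidy s = 11 per unit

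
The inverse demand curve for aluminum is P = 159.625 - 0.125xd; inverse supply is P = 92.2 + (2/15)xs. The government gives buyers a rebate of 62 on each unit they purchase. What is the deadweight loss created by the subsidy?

Deadweight loss = 7440

Pre-subsidy: 159.625 - 0.125x = 92.2 + (2/15)x gives x* = 261 and P* = 127.
With the rebate, buyers effectively pay Pb = Ps − 62, where Ps is the price sellers receive.
On the curves, Pb = 159.625 - 0.125x and Ps = 92.2 + (2/15)x; the wedge Ps − Pb = 62 gives 92.2 + (2/15)x − (159.625 - 0.125x) = 62, so x' = 501.
Then Pb = 159.625 − 0.125·501 = 97 and Ps = 92.2 + (2/15)·501 = 159.
The subsidy expands output by 501 − 261 = 240 past the efficient level; on those units the gap between marginal cost and willingness to pay runs from 0 up to 62.
DWL = ½ × 62 × 240 = 7440.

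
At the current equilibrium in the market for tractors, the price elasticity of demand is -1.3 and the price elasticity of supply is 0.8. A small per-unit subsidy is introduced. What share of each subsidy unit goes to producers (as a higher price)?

For a small subsidy around the equilibrium, the benefit split depends on the relative slopes, which at a point are proportional to the elasticities.
Buyer share = εs/(εs + |εd|) = 0.8/(0.8 + 1.3) = 8/21; seller share = |εd|/(εs + |εd|) = 13/21.
So producers capture 13/21 of the subsidy.

Producer share = 13/21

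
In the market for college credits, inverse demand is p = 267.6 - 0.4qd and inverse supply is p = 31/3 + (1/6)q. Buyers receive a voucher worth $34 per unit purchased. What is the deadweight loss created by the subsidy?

Deadweight loss = $1020

Pre-subsidy: 267.6 - 0.4q = 31/3 + (1/6)q gives q* = 454 and p* = 86.
With the rebate, buyers effectively pay pb = ps − 34, where ps is the price sellers receive.
On the curves, pb = 267.6 - 0.4q and ps = 31/3 + (1/6)q; the wedge ps − pb = 34 gives 31/3 + (1/6)q − (267.6 - 0.4q) = 34, so q' = 514.
Then pb = 267.6 − 0.4·514 = 62 and ps = 31/3 + (1/6)·514 = 96.
The subsidy expands output by 514 − 454 = 60 past the efficient level; on those units the gap between marginal cost and willingness to pay runs from 0 up to 34.
DWL = ½ × 34 × 60 = 1020.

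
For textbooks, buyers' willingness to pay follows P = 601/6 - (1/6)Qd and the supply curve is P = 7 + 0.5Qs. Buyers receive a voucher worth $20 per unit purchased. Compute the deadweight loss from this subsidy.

Deadweight loss = $300

Pre-subsidy: 601/6 - (1/6)Q = 7 + 0.5Q gives Q* = 139.75 and P* = 76.875.
With the rebate, buyers effectively pay Pb = Ps − 20, where Ps is the price sellers receive.
On the curves, Pb = 601/6 - (1/6)Q and Ps = 7 + 0.5Q; the wedge Ps − Pb = 20 gives 7 + 0.5Q − (601/6 - (1/6)Q) = 20, so Q' = 169.75.
Then Pb = 601/6 − (1/6)·169.75 = 71.875 and Ps = 7 + 0.5·169.75 = 91.875.
The subsidy expands output by 169.75 − 139.75 = 30 past the efficient level; on those units the gap between marginal cost and willingness to pay runs from 0 up to 20.
DWL = ½ × 20 × 30 = 300.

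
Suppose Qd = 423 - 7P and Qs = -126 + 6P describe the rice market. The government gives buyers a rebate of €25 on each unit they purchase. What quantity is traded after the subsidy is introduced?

Q' = 2706/13

Pre-subsidy: 423 - 7P = -126 + 6P gives P* = 549/13, Q* = 1656/13.
With the rebate, buyers effectively pay Pb = Ps − 25, where Ps is the price sellers receive.
Demand in terms of Ps becomes Qd = 423 − 7(Ps − 25) = 598 - 7Ps. Setting this equal to supply: 598 - 7Ps = -126 + 6Ps, so Ps = 724/13.
Buyers pay Pb = 724/13 − 25 = 399/13; Q' = -126 + 6·(724/13) = 2706/13.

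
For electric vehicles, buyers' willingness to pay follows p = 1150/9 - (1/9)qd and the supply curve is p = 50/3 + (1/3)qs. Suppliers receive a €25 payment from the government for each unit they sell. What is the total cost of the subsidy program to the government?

Pre-subsidy: 1150/9 - (1/9)q = 50/3 + (1/3)q gives q* = 250 and p* = 100.
With the subsidy, sellers receive ps = pb + 25 for each unit, where pb is the price buyers pay.
On the curves, pb = 1150/9 - (1/9)q and ps = 50/3 + (1/3)q; the wedge ps − pb = 25 gives 50/3 + (1/3)q − (1150/9 - (1/9)q) = 25, so q' = 306.25.
Then pb = 1150/9 − (1/9)·306.25 = 93.75 and ps = 50/3 + (1/3)·306.25 = 118.75.
Government outlay = subsidy × quantity = 25 × 306.25 = 7656.25.

Government cost = €7656.25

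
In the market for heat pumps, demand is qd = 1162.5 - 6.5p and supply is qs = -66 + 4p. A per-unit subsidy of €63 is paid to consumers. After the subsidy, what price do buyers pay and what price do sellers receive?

Pre-subsidy: 1162.5 - 6.5p = -66 + 4p gives p* = 117, q* = 402.
With the rebate, buyers effectively pay pb = ps − 63, where ps is the price sellers receive.
Demand in terms of ps becomes qd = 1162.5 − 6.5(ps − 63) = 1572 - 6.5ps. Setting this equal to supply: 1572 - 6.5ps = -66 + 4ps, so ps = 156.
Buyers pay pb = 156 − 63 = 93; q' = -66 + 4·156 = 558.

Buyers pay €93; sellers receive €156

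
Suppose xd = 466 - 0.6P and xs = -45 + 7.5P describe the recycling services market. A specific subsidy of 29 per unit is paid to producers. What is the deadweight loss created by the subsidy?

Deadweight loss = 4205/18

Pre-subsidy: 466 - 0.6P = -45 + 7.5P gives P* = 5110/81, x* = 11560/27.
With the subsidy, sellers receive Ps = Pb + 29 for each unit, where Pb is the price buyers pay.
Supply in terms of Pb becomes xs = -45 + 7.5(Pb + 29) = 172.5 + 7.5Pb. Setting this equal to demand: 466 - 0.6Pb = 172.5 + 7.5Pb, so Pb = 2935/81.
Sellers receive Ps = 2935/81 + 29 = 5284/81; x' = 466 − 0.6·(2935/81) = 11995/27.
The subsidy expands output by 11995/27 − 11560/27 = 145/9 past the efficient level; on those units the gap between marginal cost and willingness to pay runs from 0 up to 29.
DWL = ½ × 29 × 145/9 = 4205/18.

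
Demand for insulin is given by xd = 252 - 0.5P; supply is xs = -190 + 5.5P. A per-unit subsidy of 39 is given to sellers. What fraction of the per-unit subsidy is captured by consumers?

Pre-subsidy: 252 - 0.5P = -190 + 5.5P gives P* = 221/3, x* = 1291/6.
With the subsidy, sellers receive Ps = Pb + 39 for each unit, where Pb is the price buyers pay.
Supply in terms of Pb becomes xs = -190 + 5.5(Pb + 39) = 24.5 + 5.5Pb. Setting this equal to demand: 252 - 0.5Pb = 24.5 + 5.5Pb, so Pb = 455/12.
Sellers receive Ps = 455/12 + 39 = 923/12; x' = 252 − 0.5·(455/12) = 5593/24.
Buyers' price falls by P* − Pb = 221/3 − 455/12 = 35.75; sellers' price rises by Ps − P* = 923/12 − 221/3 = 3.25.
So consumers capture 35.75/39 = 11/12 of each unit of subsidy.

Consumer share = 11/12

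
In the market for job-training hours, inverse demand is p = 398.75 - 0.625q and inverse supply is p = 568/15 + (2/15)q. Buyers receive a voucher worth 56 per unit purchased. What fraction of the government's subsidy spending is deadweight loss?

Pre-subsidy: 398.75 - 0.625q = 568/15 + (2/15)q gives q* = 43306/91 and p* = 9220/91.
With the rebate, buyers effectively pay pb = ps − 56, where ps is the price sellers receive.
On the curves, pb = 398.75 - 0.625q and ps = 568/15 + (2/15)q; the wedge ps − pb = 56 gives 568/15 + (2/15)q − (398.75 - 0.625q) = 56, so q' = 50026/91.
Then pb = 398.75 − 0.625·(50026/91) = 5020/91 and ps = 568/15 + (2/15)·(50026/91) = 10116/91.
ΔCS = ½(43306/91 + 50026/91)(9220/91 − 5020/91) = 27999600/1183; ΔPS = ½(43306/91 + 50026/91)(10116/91 − 9220/91) = 5973248/1183.
Government spending = 56 × 50026/91 = 400208/13.
DWL = ½ × 56 × (50026/91 − 43306/91) = 26880/13; fraction = (26880/13) / (400208/13) = 1680/25013.

DWL / government spending = 1680/25013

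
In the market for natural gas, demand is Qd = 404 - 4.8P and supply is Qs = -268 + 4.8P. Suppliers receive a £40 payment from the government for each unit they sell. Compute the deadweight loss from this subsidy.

Deadweight loss = £1920

Pre-subsidy: 404 - 4.8P = -268 + 4.8P gives P* = 70, Q* = 68.
With the subsidy, sellers receive Ps = Pb + 40 for each unit, where Pb is the price buyers pay.
Supply in terms of Pb becomes Qs = -268 + 4.8(Pb + 40) = -76 + 4.8Pb. Setting this equal to demand: 404 - 4.8Pb = -76 + 4.8Pb, so Pb = 50.
Sellers receive Ps = 50 + 40 = 90; Q' = 404 − 4.8·50 = 164.
The subsidy expands output by 164 − 68 = 96 past the efficient level; on those units the gap between marginal cost and willingness to pay runs from 0 up to 40.
DWL = ½ × 40 × 96 = 1920.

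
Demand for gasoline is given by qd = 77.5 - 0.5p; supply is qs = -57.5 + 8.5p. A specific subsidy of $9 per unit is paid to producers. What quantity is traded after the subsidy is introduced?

q' = 74.25

Pre-subsidy: 77.5 - 0.5p = -57.5 + 8.5p gives p* = 15, q* = 70.
With the subsidy, sellers receive ps = pb + 9 for each unit, where pb is the price buyers pay.
Supply in terms of pb becomes qs = -57.5 + 8.5(pb + 9) = 19 + 8.5pb. Setting this equal to demand: 77.5 - 0.5pb = 19 + 8.5pb, so pb = 6.5.
Sellers receive ps = 6.5 + 9 = 15.5; q' = 77.5 − 0.5·6.5 = 74.25.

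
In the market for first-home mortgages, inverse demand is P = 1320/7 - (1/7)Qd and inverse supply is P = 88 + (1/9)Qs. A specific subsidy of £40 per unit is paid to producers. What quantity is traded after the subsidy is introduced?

Pre-subsidy: 1320/7 - (1/7)Q = 88 + (1/9)Q gives Q* = 396 and P* = 132.
With the subsidy, sellers receive Ps = Pb + 40 for each unit, where Pb is the price buyers pay.
On the curves, Pb = 1320/7 - (1/7)Q and Ps = 88 + (1/9)Q; the wedge Ps − Pb = 40 gives 88 + (1/9)Q − (1320/7 - (1/7)Q) = 40, so Q' = 553.5.
Then Pb = 1320/7 − (1/7)·553.5 = 109.5 and Ps = 88 + (1/9)·553.5 = 149.5.

Q' = 553.5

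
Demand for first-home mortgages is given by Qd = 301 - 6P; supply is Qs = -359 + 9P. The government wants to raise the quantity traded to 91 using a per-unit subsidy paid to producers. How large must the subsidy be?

At Q = 91, invert demand for the buyer price: Pb = (301 − 91)/6 = 35; invert supply for the seller price: Ps = (91 − (-359))/9 = 50.
The subsidy must fill the gap: s = Ps − Pb = 50 − 35 = 15.

Required subsidy s = 15 per unit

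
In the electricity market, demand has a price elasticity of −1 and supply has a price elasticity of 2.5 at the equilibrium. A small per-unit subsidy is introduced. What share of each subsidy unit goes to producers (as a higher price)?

Producer share = 2/7

For a small subsidy around the equilibrium, the benefit split depends on the relative slopes, which at a point are proportional to the elasticities.
Buyer share = εs/(εs + |εd|) = 2.5/(2.5 + 1) = 5/7; seller share = |εd|/(εs + |εd|) = 2/7.
So producers capture 2/7 of the subsidy.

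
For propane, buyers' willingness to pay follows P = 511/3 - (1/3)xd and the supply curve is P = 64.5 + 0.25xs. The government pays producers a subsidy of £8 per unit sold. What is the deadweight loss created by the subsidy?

Deadweight loss = 384/7

Pre-subsidy: 511/3 - (1/3)x = 64.5 + 0.25x gives x* = 1270/7 and P* = 769/7.
With the subsidy, sellers receive Ps = Pb + 8 for each unit, where Pb is the price buyers pay.
On the curves, Pb = 511/3 - (1/3)x and Ps = 64.5 + 0.25x; the wedge Ps − Pb = 8 gives 64.5 + 0.25x − (511/3 - (1/3)x) = 8, so x' = 1366/7.
Then Pb = 511/3 − (1/3)·(1366/7) = 737/7 and Ps = 64.5 + 0.25·(1366/7) = 793/7.
The subsidy expands output by 1366/7 − 1270/7 = 96/7 past the efficient level; on those units the gap between marginal cost and willingness to pay runs from 0 up to 8.
DWL = ½ × 8 × 96/7 = 384/7.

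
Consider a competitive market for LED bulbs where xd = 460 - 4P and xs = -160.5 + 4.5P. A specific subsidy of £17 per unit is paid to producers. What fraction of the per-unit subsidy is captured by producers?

Producer share = 8/17

Pre-subsidy: 460 - 4P = -160.5 + 4.5P gives P* = 73, x* = 168.
With the subsidy, sellers receive Ps = Pb + 17 for each unit, where Pb is the price buyers pay.
Supply in terms of Pb becomes xs = -160.5 + 4.5(Pb + 17) = -84 + 4.5Pb. Setting this equal to demand: 460 - 4Pb = -84 + 4.5Pb, so Pb = 64.
Sellers receive Ps = 64 + 17 = 81; x' = 460 − 4·64 = 204.
Buyers' price falls by P* − Pb = 73 − 64 = 9; sellers' price rises by Ps − P* = 81 − 73 = 8.
So producers capture 8/17 = 8/17 of each unit of subsidy.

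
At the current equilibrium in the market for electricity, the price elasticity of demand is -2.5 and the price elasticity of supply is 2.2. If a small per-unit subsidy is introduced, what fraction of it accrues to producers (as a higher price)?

For a small subsidy around the equilibrium, the benefit split depends on the relative slopes, which at a point are proportional to the elasticities.
Buyer share = εs/(εs + |εd|) = 2.2/(2.2 + 2.5) = 22/47; seller share = |εd|/(εs + |εd|) = 25/47.
So producers capture 25/47 of the subsidy.

Producer share = 25/47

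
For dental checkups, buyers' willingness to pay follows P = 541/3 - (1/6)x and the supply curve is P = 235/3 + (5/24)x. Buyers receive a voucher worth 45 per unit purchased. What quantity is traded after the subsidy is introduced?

x' = 392

Pre-subsidy: 541/3 - (1/6)x = 235/3 + (5/24)x gives x* = 272 and P* = 135.
With the rebate, buyers effectively pay Pb = Ps − 45, where Ps is the price sellers receive.
On the curves, Pb = 541/3 - (1/6)x and Ps = 235/3 + (5/24)x; the wedge Ps − Pb = 45 gives 235/3 + (5/24)x − (541/3 - (1/6)x) = 45, so x' = 392.
Then Pb = 541/3 − (1/6)·392 = 115 and Ps = 235/3 + (5/24)·392 = 160.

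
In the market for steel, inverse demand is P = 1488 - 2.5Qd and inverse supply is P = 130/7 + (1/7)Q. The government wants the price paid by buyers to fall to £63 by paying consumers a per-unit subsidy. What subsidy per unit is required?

At a buyer price of 63, quantity demanded is 595.2 − 0.4·63 = 570.
Sellers supply 570 only when they receive Ps = 130/7 + (1/7)·570 = 100.
s = Ps − Pb = 100 − 63 = 37.

Required subsidy s = £37 per unit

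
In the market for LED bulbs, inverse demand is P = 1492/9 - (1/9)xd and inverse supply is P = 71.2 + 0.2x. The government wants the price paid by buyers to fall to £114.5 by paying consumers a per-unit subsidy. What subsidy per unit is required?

Required subsidy s = £49 per unit

At a buyer price of 114.5, quantity demanded is 1492 − 9·114.5 = 461.5.
Sellers supply 461.5 only when they receive Ps = 71.2 + 0.2·461.5 = 163.5.
s = Ps − Pb = 163.5 − 114.5 = 49.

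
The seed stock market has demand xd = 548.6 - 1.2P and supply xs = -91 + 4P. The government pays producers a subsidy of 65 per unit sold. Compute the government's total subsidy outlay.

Government cost = 29965

Pre-subsidy: 548.6 - 1.2P = -91 + 4P gives P* = 123, x* = 401.
With the subsidy, sellers receive Ps = Pb + 65 for each unit, where Pb is the price buyers pay.
Supply in terms of Pb becomes xs = -91 + 4(Pb + 65) = 169 + 4Pb. Setting this equal to demand: 548.6 - 1.2Pb = 169 + 4Pb, so Pb = 73.
Sellers receive Ps = 73 + 65 = 138; x' = 548.6 − 1.2·73 = 461.
Government outlay = subsidy × quantity = 65 × 461 = 29965.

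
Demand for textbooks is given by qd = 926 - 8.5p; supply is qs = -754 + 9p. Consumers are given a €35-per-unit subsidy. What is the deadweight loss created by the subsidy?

Pre-subsidy: 926 - 8.5p = -754 + 9p gives p* = 96, q* = 110.
With the rebate, buyers effectively pay pb = ps − 35, where ps is the price sellers receive.
Demand in terms of ps becomes qd = 926 − 8.5(ps − 35) = 1223.5 - 8.5ps. Setting this equal to supply: 1223.5 - 8.5ps = -754 + 9ps, so ps = 113.
Buyers pay pb = 113 − 35 = 78; q' = -754 + 9·113 = 263.
The subsidy expands output by 263 − 110 = 153 past the efficient level; on those units the gap between marginal cost and willingness to pay runs from 0 up to 35.
DWL = ½ × 35 × 153 = 2677.5.

Deadweight loss = €2677.5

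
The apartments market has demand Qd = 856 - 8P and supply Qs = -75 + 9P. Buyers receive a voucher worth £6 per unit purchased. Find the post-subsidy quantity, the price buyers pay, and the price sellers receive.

Pre-subsidy: 856 - 8P = -75 + 9P gives P* = 931/17, Q* = 7104/17.
With the rebate, buyers effectively pay Pb = Ps − 6, where Ps is the price sellers receive.
Demand in terms of Ps becomes Qd = 856 − 8(Ps − 6) = 904 - 8Ps. Setting this equal to supply: 904 - 8Ps = -75 + 9Ps, so Ps = 979/17.
Buyers pay Pb = 979/17 − 6 = 877/17; Q' = -75 + 9·(979/17) = 7536/17.

Q' = 7536/17; buyers pay 877/17; sellers receive 979/17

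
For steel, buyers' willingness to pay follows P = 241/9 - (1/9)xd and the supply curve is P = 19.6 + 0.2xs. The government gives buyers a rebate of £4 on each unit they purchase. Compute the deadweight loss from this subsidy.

Pre-subsidy: 241/9 - (1/9)x = 19.6 + 0.2x gives x* = 323/14 and P* = 339/14.
With the rebate, buyers effectively pay Pb = Ps − 4, where Ps is the price sellers receive.
On the curves, Pb = 241/9 - (1/9)x and Ps = 19.6 + 0.2x; the wedge Ps − Pb = 4 gives 19.6 + 0.2x − (241/9 - (1/9)x) = 4, so x' = 503/14.
Then Pb = 241/9 − (1/9)·(503/14) = 319/14 and Ps = 19.6 + 0.2·(503/14) = 375/14.
The subsidy expands output by 503/14 − 323/14 = 90/7 past the efficient level; on those units the gap between marginal cost and willingness to pay runs from 0 up to 4.
DWL = ½ × 4 × 90/7 = 180/7.

Deadweight loss = 180/7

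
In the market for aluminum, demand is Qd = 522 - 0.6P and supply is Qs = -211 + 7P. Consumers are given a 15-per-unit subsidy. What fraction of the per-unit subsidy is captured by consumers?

Consumer share = 35/38

Pre-subsidy: 522 - 0.6P = -211 + 7P gives P* = 3665/38, Q* = 17637/38.
With the rebate, buyers effectively pay Pb = Ps − 15, where Ps is the price sellers receive.
Demand in terms of Ps becomes Qd = 522 − 0.6(Ps − 15) = 531 - 0.6Ps. Setting this equal to supply: 531 - 0.6Ps = -211 + 7Ps, so Ps = 1855/19.
Buyers pay Pb = 1855/19 − 15 = 1570/19; Q' = -211 + 7·(1855/19) = 8976/19.
Buyers' price falls by P* − Pb = 3665/38 − 1570/19 = 525/38; sellers' price rises by Ps − P* = 1855/19 − 3665/38 = 45/38.
So consumers capture (525/38)/15 = 35/38 of each unit of subsidy.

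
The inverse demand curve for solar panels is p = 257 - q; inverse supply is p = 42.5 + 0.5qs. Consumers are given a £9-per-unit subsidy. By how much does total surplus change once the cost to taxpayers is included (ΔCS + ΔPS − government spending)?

Pre-subsidy: 257 - q = 42.5 + 0.5q gives q* = 143 and p* = 114.
With the rebate, buyers effectively pay pb = ps − 9, where ps is the price sellers receive.
On the curves, pb = 257 - q and ps = 42.5 + 0.5q; the wedge ps − pb = 9 gives 42.5 + 0.5q − (257 - q) = 9, so q' = 149.
Then pb = 257 − 1·149 = 108 and ps = 42.5 + 0.5·149 = 117.
ΔCS = ½(143 + 149)(114 − 108) = 876; ΔPS = ½(143 + 149)(117 − 114) = 438.
Government spending = 9 × 149 = 1341.
Net change = 876 + 438 − 1341 = -27. The loss equals the DWL triangle ½·9·6.

Net change in total surplus = -£27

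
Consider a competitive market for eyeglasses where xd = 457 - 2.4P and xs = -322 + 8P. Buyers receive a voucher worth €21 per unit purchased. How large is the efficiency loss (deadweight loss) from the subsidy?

Deadweight loss = 5292/13

Pre-subsidy: 457 - 2.4P = -322 + 8P gives P* = 3895/52, x* = 3604/13.
With the rebate, buyers effectively pay Pb = Ps − 21, where Ps is the price sellers receive.
Demand in terms of Ps becomes xd = 457 − 2.4(Ps − 21) = 507.4 - 2.4Ps. Setting this equal to supply: 507.4 - 2.4Ps = -322 + 8Ps, so Ps = 79.75.
Buyers pay Pb = 79.75 − 21 = 58.75; x' = -322 + 8·79.75 = 316.
The subsidy expands output by 316 − 3604/13 = 504/13 past the efficient level; on those units the gap between marginal cost and willingness to pay runs from 0 up to 21.
DWL = ½ × 21 × 504/13 = 5292/13.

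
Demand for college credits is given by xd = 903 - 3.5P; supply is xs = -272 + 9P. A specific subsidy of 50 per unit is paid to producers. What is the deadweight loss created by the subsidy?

Deadweight loss = 3150

Pre-subsidy: 903 - 3.5P = -272 + 9P gives P* = 94, x* = 574.
With the subsidy, sellers receive Ps = Pb + 50 for each unit, where Pb is the price buyers pay.
Supply in terms of Pb becomes xs = -272 + 9(Pb + 50) = 178 + 9Pb. Setting this equal to demand: 903 - 3.5Pb = 178 + 9Pb, so Pb = 58.
Sellers receive Ps = 58 + 50 = 108; x' = 903 − 3.5·58 = 700.
The subsidy expands output by 700 − 574 = 126 past the efficient level; on those units the gap between marginal cost and willingness to pay runs from 0 up to 50.
DWL = ½ × 50 × 126 = 3150.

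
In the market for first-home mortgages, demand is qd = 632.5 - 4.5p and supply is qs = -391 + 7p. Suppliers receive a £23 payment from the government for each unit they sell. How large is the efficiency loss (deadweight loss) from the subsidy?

Deadweight loss = £724.5

Pre-subsidy: 632.5 - 4.5p = -391 + 7p gives p* = 89, q* = 232.
With the subsidy, sellers receive ps = pb + 23 for each unit, where pb is the price buyers pay.
Supply in terms of pb becomes qs = -391 + 7(pb + 23) = -230 + 7pb. Setting this equal to demand: 632.5 - 4.5pb = -230 + 7pb, so pb = 75.
Sellers receive ps = 75 + 23 = 98; q' = 632.5 − 4.5·75 = 295.
The subsidy expands output by 295 − 232 = 63 past the efficient level; on those units the gap between marginal cost and willingness to pay runs from 0 up to 23.
DWL = ½ × 23 × 63 = 724.5.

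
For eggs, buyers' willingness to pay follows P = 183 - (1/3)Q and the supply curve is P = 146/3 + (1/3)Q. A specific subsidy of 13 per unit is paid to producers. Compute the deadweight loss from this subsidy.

Deadweight loss = 126.75

Pre-subsidy: 183 - (1/3)Q = 146/3 + (1/3)Q gives Q* = 201.5 and P* = 695/6.
With the subsidy, sellers receive Ps = Pb + 13 for each unit, where Pb is the price buyers pay.
On the curves, Pb = 183 - (1/3)Q and Ps = 146/3 + (1/3)Q; the wedge Ps − Pb = 13 gives 146/3 + (1/3)Q − (183 - (1/3)Q) = 13, so Q' = 221.
Then Pb = 183 − (1/3)·221 = 328/3 and Ps = 146/3 + (1/3)·221 = 367/3.
The subsidy expands output by 221 − 201.5 = 19.5 past the efficient level; on those units the gap between marginal cost and willingness to pay runs from 0 up to 13.
DWL = ½ × 13 × 19.5 = 126.75.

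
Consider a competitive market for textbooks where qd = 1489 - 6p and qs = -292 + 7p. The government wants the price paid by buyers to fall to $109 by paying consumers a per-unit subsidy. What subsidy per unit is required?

Required subsidy s = $52 per unit

At a buyer price of 109, quantity demanded is 1489 − 6·109 = 835.
Sellers supply 835 only when they receive ps with -292 + 7·ps = 835, i.e. ps = 161.
s = ps − pb = 161 − 109 = 52.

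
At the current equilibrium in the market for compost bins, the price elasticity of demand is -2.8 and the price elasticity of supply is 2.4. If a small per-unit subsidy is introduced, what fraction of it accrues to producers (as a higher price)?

For a small subsidy around the equilibrium, the benefit split depends on the relative slopes, which at a point are proportional to the elasticities.
Buyer share = εs/(εs + |εd|) = 2.4/(2.4 + 2.8) = 6/13; seller share = |εd|/(εs + |εd|) = 7/13.
So producers capture 7/13 of the subsidy.

Producer share = 7/13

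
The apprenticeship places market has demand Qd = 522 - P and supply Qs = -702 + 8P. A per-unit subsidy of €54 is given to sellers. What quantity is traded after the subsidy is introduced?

Pre-subsidy: 522 - P = -702 + 8P gives P* = 136, Q* = 386.
With the subsidy, sellers receive Ps = Pb + 54 for each unit, where Pb is the price buyers pay.
Supply in terms of Pb becomes Qs = -702 + 8(Pb + 54) = -270 + 8Pb. Setting this equal to demand: 522 - Pb = -270 + 8Pb, so Pb = 88.
Sellers receive Ps = 88 + 54 = 142; Q' = 522 − 1·88 = 434.

Q' = 434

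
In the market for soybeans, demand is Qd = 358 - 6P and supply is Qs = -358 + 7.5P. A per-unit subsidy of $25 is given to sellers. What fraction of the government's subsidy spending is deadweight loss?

Pre-subsidy: 358 - 6P = -358 + 7.5P gives P* = 1432/27, Q* = 358/9.
With the subsidy, sellers receive Ps = Pb + 25 for each unit, where Pb is the price buyers pay.
Supply in terms of Pb becomes Qs = -358 + 7.5(Pb + 25) = -170.5 + 7.5Pb. Setting this equal to demand: 358 - 6Pb = -170.5 + 7.5Pb, so Pb = 1057/27.
Sellers receive Ps = 1057/27 + 25 = 1732/27; Q' = 358 − 6·(1057/27) = 1108/9.
ΔCS = ½(358/9 + 1108/9)(1432/27 − 1057/27) = 91625/81; ΔPS = ½(358/9 + 1108/9)(1732/27 − 1432/27) = 73300/81.
Government spending = 25 × 1108/9 = 27700/9.
DWL = ½ × 25 × (1108/9 − 358/9) = 3125/3; fraction = (3125/3) / (27700/9) = 375/1108.

DWL / government spending = 375/1108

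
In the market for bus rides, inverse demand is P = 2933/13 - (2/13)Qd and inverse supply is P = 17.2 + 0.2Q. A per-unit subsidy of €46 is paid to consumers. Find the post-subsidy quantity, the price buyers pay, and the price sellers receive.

Q' = 719; buyers pay €115; sellers receive €161

Pre-subsidy: 2933/13 - (2/13)Q = 17.2 + 0.2Q gives Q* = 589 and P* = 135.
With the rebate, buyers effectively pay Pb = Ps − 46, where Ps is the price sellers receive.
On the curves, Pb = 2933/13 - (2/13)Q and Ps = 17.2 + 0.2Q; the wedge Ps − Pb = 46 gives 17.2 + 0.2Q − (2933/13 - (2/13)Q) = 46, so Q' = 719.
Then Pb = 2933/13 − (2/13)·719 = 115 and Ps = 17.2 + 0.2·719 = 161.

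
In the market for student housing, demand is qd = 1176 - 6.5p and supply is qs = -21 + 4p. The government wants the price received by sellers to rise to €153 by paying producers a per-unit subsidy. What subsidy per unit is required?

Required subsidy s = €63 per unit

At a seller price of 153, quantity supplied is -21 + 4·153 = 591.
Buyers absorb 591 only when they pay pb with 1176 − 6.5·pb = 591, i.e. pb = 90.
s = ps − pb = 153 − 90 = 63.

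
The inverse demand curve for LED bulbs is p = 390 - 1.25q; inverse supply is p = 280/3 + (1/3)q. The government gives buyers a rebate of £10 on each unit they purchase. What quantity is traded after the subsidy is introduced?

q' = 3680/19

Pre-subsidy: 390 - 1.25q = 280/3 + (1/3)q gives q* = 3560/19 and p* = 2960/19.
With the rebate, buyers effectively pay pb = ps − 10, where ps is the price sellers receive.
On the curves, pb = 390 - 1.25q and ps = 280/3 + (1/3)q; the wedge ps − pb = 10 gives 280/3 + (1/3)q − (390 - 1.25q) = 10, so q' = 3680/19.
Then pb = 390 − 1.25·(3680/19) = 2810/19 and ps = 280/3 + (1/3)·(3680/19) = 3000/19.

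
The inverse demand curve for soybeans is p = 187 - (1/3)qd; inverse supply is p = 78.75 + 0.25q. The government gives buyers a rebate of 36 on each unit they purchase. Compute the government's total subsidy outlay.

Pre-subsidy: 187 - (1/3)q = 78.75 + 0.25q gives q* = 1299/7 and p* = 876/7.
With the rebate, buyers effectively pay pb = ps − 36, where ps is the price sellers receive.
On the curves, pb = 187 - (1/3)q and ps = 78.75 + 0.25q; the wedge ps − pb = 36 gives 78.75 + 0.25q − (187 - (1/3)q) = 36, so q' = 1731/7.
Then pb = 187 − (1/3)·(1731/7) = 732/7 and ps = 78.75 + 0.25·(1731/7) = 984/7.
Government outlay = subsidy × quantity = 36 × 1731/7 = 62316/7.

Government cost = 62316/7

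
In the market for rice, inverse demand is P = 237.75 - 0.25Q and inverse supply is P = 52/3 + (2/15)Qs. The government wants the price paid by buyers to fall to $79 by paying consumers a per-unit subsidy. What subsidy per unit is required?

Required subsidy s = $23 per unit

At a buyer price of 79, quantity demanded is 951 − 4·79 = 635.
Sellers supply 635 only when they receive Ps = 52/3 + (2/15)·635 = 102.
s = Ps − Pb = 102 − 79 = 23.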